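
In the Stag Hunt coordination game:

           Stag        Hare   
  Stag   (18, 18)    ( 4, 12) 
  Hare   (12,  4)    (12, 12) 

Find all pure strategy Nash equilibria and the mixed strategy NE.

Pure NE: (Stag, Stag) and (Hare, Hare); Mixed NE: p = 0.5714, q = 0.5714

Work:
Check pure NE:
(Stag, Stag): (18, 18) - no unilateral deviation beneficial
(Hare, Hare): (12, 12) - no unilateral deviation beneficial
Mixed NE: P1 plays Stag with p = 0.5714, P2 plays Stag with q = 0.5714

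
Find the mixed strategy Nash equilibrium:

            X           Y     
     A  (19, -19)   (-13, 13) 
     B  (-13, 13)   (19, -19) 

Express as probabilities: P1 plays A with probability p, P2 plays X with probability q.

p = 0.5, q = 0.5

Work:
Find probabilities that make opponent indifferent:
P2 chooses q to make P1 indifferent between A and B
P1 chooses p to make P2 indifferent between X and Y
Mixed NE: P1 plays (A: 0.5, B: 0.5), P2 plays (X: 0.5, Y: 0.5)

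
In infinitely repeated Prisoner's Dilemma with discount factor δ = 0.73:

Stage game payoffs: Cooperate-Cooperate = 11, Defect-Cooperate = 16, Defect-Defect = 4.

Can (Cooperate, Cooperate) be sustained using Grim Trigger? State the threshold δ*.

δ* = 0.4167; since δ = 0.73 ≥ 0.4167, cooperation can be sustained

Work:
For Grim Trigger:
Cooperate forever: 11/(1-δ)
Defect then punished: 16 + 4·δ/(1-δ)
Need: 11/(1-δ) ≥ 16 + 4·δ/(1-δ)
Solving: δ ≥ (T-R)/(T-P) = (16-11)/(16-4) = 0.4167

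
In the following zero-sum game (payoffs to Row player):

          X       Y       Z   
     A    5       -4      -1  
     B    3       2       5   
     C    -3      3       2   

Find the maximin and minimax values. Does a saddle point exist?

Maximin = 2, Minimax = 3, Saddle: False

Work:
Row minimums: [-4, 2, -3] → maximin = 2
Column maximums: [5, 3, 5] → minimax = 3
No saddle point (maximin ≠ minimax). Mixed strategy needed.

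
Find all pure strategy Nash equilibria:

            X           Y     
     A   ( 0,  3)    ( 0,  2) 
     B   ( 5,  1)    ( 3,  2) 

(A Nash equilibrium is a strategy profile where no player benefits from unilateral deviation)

Nash equilibrium: (B, Y)

Work:
Best responses:
  P1 vs X: payoffs [0, 5] → best response B (payoff 5)
  P1 vs Y: payoffs [0, 3] → best response B (payoff 3)
  P2 vs A: payoffs [3, 2] → best response X (payoff 3)
  P2 vs B: payoffs [1, 2] → best response Y (payoff 2)
Mutual best responses: (B,Y) → Nash equilibria.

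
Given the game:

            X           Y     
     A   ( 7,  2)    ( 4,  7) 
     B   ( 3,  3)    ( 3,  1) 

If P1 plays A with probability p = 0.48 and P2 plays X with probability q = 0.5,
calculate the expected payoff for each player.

E[P1] = 4.2, E[P2] = 3.2

Work:
E[P1] = p·q·π₁(A,X) + p·(1-q)·π₁(A,Y) + (1-p)·q·π₁(B,X) + (1-p)·(1-q)·π₁(B,Y)
= 0.48·0.5·7 + 0.48·0.5·4 + 0.52·0.5·3 + 0.52·0.5·3
= 4.2

E[P2] = 3.2 (similar calculation)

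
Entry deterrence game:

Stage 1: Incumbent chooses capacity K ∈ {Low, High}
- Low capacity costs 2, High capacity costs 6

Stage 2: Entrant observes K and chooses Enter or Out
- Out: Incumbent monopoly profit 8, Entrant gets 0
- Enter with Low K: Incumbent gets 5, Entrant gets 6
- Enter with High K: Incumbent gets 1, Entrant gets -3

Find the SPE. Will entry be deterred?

SPE: (Low, Enter|Low, Out|High); Entry not deterred. Incumbent net profit = 3, Entrant gets 6

Work:
After Low K: Entrant enters (6 > 0)
After High K: Entrant stays out (-3 < 0)
Incumbent: Low → 5−2=3, High → 8−6=2
Incumbent chooses Low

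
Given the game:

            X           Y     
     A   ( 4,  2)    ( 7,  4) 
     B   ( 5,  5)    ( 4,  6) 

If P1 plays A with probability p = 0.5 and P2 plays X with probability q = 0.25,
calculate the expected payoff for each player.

E[P1] = 5.25, E[P2] = 4.625

Work:
E[P1] = p·q·π₁(A,X) + p·(1-q)·π₁(A,Y) + (1-p)·q·π₁(B,X) + (1-p)·(1-q)·π₁(B,Y)
= 0.5·0.25·4 + 0.5·0.75·7 + 0.5·0.25·5 + 0.5·0.75·4
= 5.25

E[P2] = 4.625 (similar calculation)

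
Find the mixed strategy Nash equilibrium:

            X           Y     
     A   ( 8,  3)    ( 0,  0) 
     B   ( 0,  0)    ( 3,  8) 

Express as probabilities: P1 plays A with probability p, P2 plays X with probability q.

p = 0.7273, q = 0.2727

Work:
Find probabilities that make opponent indifferent:
P2 chooses q to make P1 indifferent between A and B
P1 chooses p to make P2 indifferent between X and Y
Mixed NE: P1 plays (A: 0.7273, B: 0.2727), P2 plays (X: 0.2727, Y: 0.7273)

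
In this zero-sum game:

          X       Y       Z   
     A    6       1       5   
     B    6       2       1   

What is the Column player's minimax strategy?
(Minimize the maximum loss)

Column should play Y, value = 2

Work:
Column player minimizes Row's maximum payoff:
Column X: max payoff to Row = 6
Column Y: max payoff to Row = 2
Column Z: max payoff to Row = 5
Minimum is 2, achieved by column Y.
Minimax strategy: Y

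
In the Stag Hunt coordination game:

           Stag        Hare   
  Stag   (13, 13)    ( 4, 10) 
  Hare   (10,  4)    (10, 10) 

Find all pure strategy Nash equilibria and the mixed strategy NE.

Pure NE: (Stag, Stag) and (Hare, Hare); Mixed NE: p = 0.6667, q = 0.6667

Work:
Check pure NE:
(Stag, Stag): (13, 13) - no unilateral deviation beneficial
(Hare, Hare): (10, 10) - no unilateral deviation beneficial
Mixed NE: P1 plays Stag with p = 0.6667, P2 plays Stag with q = 0.6667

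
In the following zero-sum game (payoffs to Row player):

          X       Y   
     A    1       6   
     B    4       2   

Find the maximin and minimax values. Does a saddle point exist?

Maximin = 2, Minimax = 4, Saddle: False

Work:
Row minimums: [1, 2] → maximin = 2
Column maximums: [4, 6] → minimax = 4
No saddle point (maximin ≠ minimax). Mixed strategy needed.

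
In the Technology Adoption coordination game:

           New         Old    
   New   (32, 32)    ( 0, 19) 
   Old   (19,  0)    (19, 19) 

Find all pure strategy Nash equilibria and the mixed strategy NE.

Pure NE: (New, New) and (Old, Old); Mixed NE: p = 0.5938, q = 0.5938

Work:
Check pure NE:
(New, New): (32, 32) - no unilateral deviation beneficial
(Old, Old): (19, 19) - no unilateral deviation beneficial
Mixed NE: P1 plays New with p = 0.5938, P2 plays New with q = 0.5938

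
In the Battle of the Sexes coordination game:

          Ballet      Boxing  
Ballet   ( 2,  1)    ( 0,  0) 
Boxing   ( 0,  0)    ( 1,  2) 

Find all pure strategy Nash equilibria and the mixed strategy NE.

Pure NE: (Ballet, Ballet) and (Boxing, Boxing); Mixed NE: p = 0.6667, q = 0.3333

Work:
Check pure NE:
(Ballet, Ballet): (2, 1) - no unilateral deviation beneficial
(Boxing, Boxing): (1, 2) - no unilateral deviation beneficial
Mixed NE: P1 plays Ballet with p = 0.6667, P2 plays Ballet with q = 0.3333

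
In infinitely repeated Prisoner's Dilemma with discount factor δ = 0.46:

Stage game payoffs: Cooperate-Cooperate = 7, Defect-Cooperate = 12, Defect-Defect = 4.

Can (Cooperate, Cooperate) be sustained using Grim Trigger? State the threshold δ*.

δ* = 0.625; since δ = 0.46 < 0.625, cooperation cannot be sustained

Work:
For Grim Trigger:
Cooperate forever: 7/(1-δ)
Defect then punished: 12 + 4·δ/(1-δ)
Need: 7/(1-δ) ≥ 12 + 4·δ/(1-δ)
Solving: δ ≥ (T-R)/(T-P) = (12-7)/(12-4) = 0.625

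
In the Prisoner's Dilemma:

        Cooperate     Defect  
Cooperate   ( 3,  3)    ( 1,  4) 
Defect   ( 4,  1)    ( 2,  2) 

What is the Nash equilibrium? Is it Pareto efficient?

(Defect, Defect) is NE; not Pareto efficient

Work:
Defect dominates Cooperate for both players:
If P2 cooperates: Defect (4) > Cooperate (3)
If P2 defects: Defect (2) > Cooperate (1)
NE: (Defect, Defect) with payoff (2, 2)
But (Cooperate, Cooperate) = (3, 3) Pareto dominates (2, 2)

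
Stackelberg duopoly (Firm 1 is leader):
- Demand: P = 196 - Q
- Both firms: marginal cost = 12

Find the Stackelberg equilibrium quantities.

q₁* (leader) = 92.0, q₂* (follower) = 46.0

Work:
Follower's reaction: q₂ = (a - c - q₁)/2
Leader substitutes: π₁ = q₁·(a - q₁ - (a-c-q₁)/2 - c)
FOC: q₁* = (196 - 12)/2 = 92.00
Then: q₂* = (196 - 12 - 92.0)/2 = 46.00
Leader has first-mover advantage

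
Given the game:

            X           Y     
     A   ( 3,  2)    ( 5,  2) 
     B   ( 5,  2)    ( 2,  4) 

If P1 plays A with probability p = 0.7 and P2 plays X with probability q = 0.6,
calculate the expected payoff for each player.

E[P1] = 3.8, E[P2] = 2.24

Work:
E[P1] = p·q·π₁(A,X) + p·(1-q)·π₁(A,Y) + (1-p)·q·π₁(B,X) + (1-p)·(1-q)·π₁(B,Y)
= 0.7·0.6·3 + 0.7·0.4·5 + 0.3·0.6·5 + 0.3·0.4·2
= 3.8

E[P2] = 2.24 (similar calculation)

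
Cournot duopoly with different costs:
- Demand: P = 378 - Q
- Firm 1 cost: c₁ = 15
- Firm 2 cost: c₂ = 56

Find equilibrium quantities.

q₁* = 134.67, q₂* = 93.67

Work:
Reaction: q₁ = (378 - 15 - q₂)/2
Reaction: q₂ = (378 - 56 - q₁)/2
Solve simultaneously:
q₁* = (378 - 2×15 + 56)/3 = 134.67
q₂* = (378 - 2×56 + 15)/3 = 93.67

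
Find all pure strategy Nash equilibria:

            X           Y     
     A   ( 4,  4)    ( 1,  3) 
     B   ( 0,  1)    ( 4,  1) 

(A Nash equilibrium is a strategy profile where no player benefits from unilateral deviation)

Nash equilibrium: (A, X), (B, Y)

Work:
Best responses:
  P1 vs X: payoffs [4, 0] → best response A (payoff 4)
  P1 vs Y: payoffs [1, 4] → best response B (payoff 4)
  P2 vs A: payoffs [4, 3] → best response X (payoff 4)
  P2 vs B: payoffs [1, 1] → best response X/Y (payoff 1)
Mutual best responses: (A,X), (B,Y) → Nash equilibria.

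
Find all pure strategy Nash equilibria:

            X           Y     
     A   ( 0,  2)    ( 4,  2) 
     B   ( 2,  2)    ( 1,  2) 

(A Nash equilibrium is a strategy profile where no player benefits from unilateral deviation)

Nash equilibrium: (A, Y), (B, X)

Work:
Best responses:
  P1 vs X: payoffs [0, 2] → best response B (payoff 2)
  P1 vs Y: payoffs [4, 1] → best response A (payoff 4)
  P2 vs A: payoffs [2, 2] → best response X/Y (payoff 2)
  P2 vs B: payoffs [2, 2] → best response X/Y (payoff 2)
Mutual best responses: (A,Y), (B,X) → Nash equilibria.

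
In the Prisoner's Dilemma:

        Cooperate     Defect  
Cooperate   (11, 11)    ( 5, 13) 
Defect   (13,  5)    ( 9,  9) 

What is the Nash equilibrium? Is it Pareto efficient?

(Defect, Defect) is NE; not Pareto efficient

Work:
Defect dominates Cooperate for both players:
If P2 cooperates: Defect (13) > Cooperate (11)
If P2 defects: Defect (9) > Cooperate (5)
NE: (Defect, Defect) with payoff (9, 9)
But (Cooperate, Cooperate) = (11, 11) Pareto dominates (9, 9)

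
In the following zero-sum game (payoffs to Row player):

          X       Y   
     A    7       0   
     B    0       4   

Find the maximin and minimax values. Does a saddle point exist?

Maximin = 0, Minimax = 4, Saddle: False

Work:
Row minimums: [0, 0] → maximin = 0
Column maximums: [7, 4] → minimax = 4
No saddle point (maximin ≠ minimax). Mixed strategy needed.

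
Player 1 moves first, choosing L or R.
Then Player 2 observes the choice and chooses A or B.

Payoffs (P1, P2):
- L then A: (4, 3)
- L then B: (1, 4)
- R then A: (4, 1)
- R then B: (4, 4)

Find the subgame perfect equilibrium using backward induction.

P1 plays R, P2 plays B after L and B after R; Payoff (4, 4)

Work:
Backward induction:
After L: P2 chooses B → P1 gets 1
After R: P2 chooses B → P1 gets 4
P1 chooses R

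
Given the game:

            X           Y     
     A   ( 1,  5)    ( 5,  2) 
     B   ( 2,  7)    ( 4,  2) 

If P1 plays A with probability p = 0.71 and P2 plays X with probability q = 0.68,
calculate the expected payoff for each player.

E[P1] = 2.3844, E[P2] = 4.4344

Work:
E[P1] = p·q·π₁(A,X) + p·(1-q)·π₁(A,Y) + (1-p)·q·π₁(B,X) + (1-p)·(1-q)·π₁(B,Y)
= 0.71·0.68·1 + 0.71·0.32·5 + 0.29·0.68·2 + 0.29·0.32·4
= 2.3844

E[P2] = 4.4344 (similar calculation)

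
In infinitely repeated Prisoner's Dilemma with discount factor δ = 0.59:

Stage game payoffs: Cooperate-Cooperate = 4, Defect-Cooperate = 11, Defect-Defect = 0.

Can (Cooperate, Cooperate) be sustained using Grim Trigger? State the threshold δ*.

δ* = 0.6364; since δ = 0.59 < 0.6364, cooperation cannot be sustained

Work:
For Grim Trigger:
Cooperate forever: 4/(1-δ)
Defect then punished: 11 + 0·δ/(1-δ)
Need: 4/(1-δ) ≥ 11 + 0·δ/(1-δ)
Solving: δ ≥ (T-R)/(T-P) = (11-4)/(11-0) = 0.6364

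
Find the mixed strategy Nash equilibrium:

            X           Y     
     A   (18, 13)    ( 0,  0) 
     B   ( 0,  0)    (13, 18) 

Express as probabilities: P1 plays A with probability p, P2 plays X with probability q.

p = 0.5806, q = 0.4194

Work:
Find probabilities that make opponent indifferent:
P2 chooses q to make P1 indifferent between A and B
P1 chooses p to make P2 indifferent between X and Y
Mixed NE: P1 plays (A: 0.5806, B: 0.4194), P2 plays (X: 0.4194, Y: 0.5806)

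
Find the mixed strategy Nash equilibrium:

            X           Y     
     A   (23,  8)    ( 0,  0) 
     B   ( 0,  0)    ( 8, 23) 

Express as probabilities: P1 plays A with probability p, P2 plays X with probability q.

p = 0.7419, q = 0.2581

Work:
Find probabilities that make opponent indifferent:
P2 chooses q to make P1 indifferent between A and B
P1 chooses p to make P2 indifferent between X and Y
Mixed NE: P1 plays (A: 0.7419, B: 0.2581), P2 plays (X: 0.2581, Y: 0.7419)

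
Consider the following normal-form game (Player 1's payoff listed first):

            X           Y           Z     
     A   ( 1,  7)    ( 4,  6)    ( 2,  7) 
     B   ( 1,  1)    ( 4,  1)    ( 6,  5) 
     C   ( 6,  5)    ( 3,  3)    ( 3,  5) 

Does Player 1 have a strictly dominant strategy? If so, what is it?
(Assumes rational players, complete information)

No strictly dominant strategy exists for Player 1

Work:
A strategy strictly dominates another if it gives a strictly higher payoff against every opponent action. Compare each pair of P1's strategies column-by-column:
  A vs B: [1 vs 1, 4 vs 4, 2 vs 6] → A does not strictly dominate B (column X: 1 ≤ 1)
  A vs C: [1 vs 6, 4 vs 3, 2 vs 3] → A does not strictly dominate C (column X: 1 ≤ 6)
  B vs A: [1 vs 1, 4 vs 4, 6 vs 2] → B does not strictly dominate A (column X: 1 ≤ 1)
  B vs C: [1 vs 6, 4 vs 3, 6 vs 3] → B does not strictly dominate C (column X: 1 ≤ 6)
  C vs A: [6 vs 1, 3 vs 4, 3 vs 2] → C does not strictly dominate A (column Y: 3 ≤ 4)
  C vs B: [6 vs 1, 3 vs 4, 3 vs 6] → C does not strictly dominate B (column Y: 3 ≤ 4)
No single strategy strictly dominates all others → no strictly dominant strategy.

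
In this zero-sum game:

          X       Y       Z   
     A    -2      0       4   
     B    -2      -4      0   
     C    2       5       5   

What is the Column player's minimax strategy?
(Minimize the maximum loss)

Column should play X, value = 2

Work:
Column player minimizes Row's maximum payoff:
Column X: max payoff to Row = 2
Column Y: max payoff to Row = 5
Column Z: max payoff to Row = 5
Minimum is 2, achieved by column X.
Minimax strategy: X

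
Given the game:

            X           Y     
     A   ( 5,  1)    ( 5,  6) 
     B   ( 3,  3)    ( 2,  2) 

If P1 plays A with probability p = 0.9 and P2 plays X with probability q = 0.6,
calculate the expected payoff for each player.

E[P1] = 4.76, E[P2] = 2.96

Work:
E[P1] = p·q·π₁(A,X) + p·(1-q)·π₁(A,Y) + (1-p)·q·π₁(B,X) + (1-p)·(1-q)·π₁(B,Y)
= 0.9·0.6·5 + 0.9·0.4·5 + 0.1·0.6·3 + 0.1·0.4·2
= 4.76

E[P2] = 2.96 (similar calculation)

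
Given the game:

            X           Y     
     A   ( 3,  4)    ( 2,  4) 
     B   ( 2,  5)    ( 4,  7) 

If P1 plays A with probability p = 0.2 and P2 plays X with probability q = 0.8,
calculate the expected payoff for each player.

E[P1] = 2.48, E[P2] = 5.12

Work:
E[P1] = p·q·π₁(A,X) + p·(1-q)·π₁(A,Y) + (1-p)·q·π₁(B,X) + (1-p)·(1-q)·π₁(B,Y)
= 0.2·0.8·3 + 0.2·0.2·2 + 0.8·0.8·2 + 0.8·0.2·4
= 2.48

E[P2] = 5.12 (similar calculation)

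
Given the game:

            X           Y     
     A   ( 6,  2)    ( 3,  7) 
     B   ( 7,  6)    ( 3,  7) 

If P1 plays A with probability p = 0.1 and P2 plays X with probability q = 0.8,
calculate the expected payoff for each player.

E[P1] = 6.12, E[P2] = 5.88

Work:
E[P1] = p·q·π₁(A,X) + p·(1-q)·π₁(A,Y) + (1-p)·q·π₁(B,X) + (1-p)·(1-q)·π₁(B,Y)
= 0.1·0.8·6 + 0.1·0.2·3 + 0.9·0.8·7 + 0.9·0.2·3
= 6.12

E[P2] = 5.88 (similar calculation)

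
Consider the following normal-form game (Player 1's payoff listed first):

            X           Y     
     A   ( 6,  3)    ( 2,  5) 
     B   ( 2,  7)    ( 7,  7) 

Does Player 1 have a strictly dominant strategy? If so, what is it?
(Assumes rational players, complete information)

No strictly dominant strategy exists for Player 1

Work:
A strategy strictly dominates another if it gives a strictly higher payoff against every opponent action. Compare each pair of P1's strategies column-by-column:
  A vs B: [6 vs 2, 2 vs 7] → A does not strictly dominate B (column Y: 2 ≤ 7)
  B vs A: [2 vs 6, 7 vs 2] → B does not strictly dominate A (column X: 2 ≤ 6)
No single strategy strictly dominates all others → no strictly dominant strategy.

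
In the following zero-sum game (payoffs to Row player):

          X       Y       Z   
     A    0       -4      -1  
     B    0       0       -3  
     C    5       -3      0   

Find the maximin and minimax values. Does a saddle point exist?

Maximin = -3, Minimax = 0, Saddle: False

Work:
Row minimums: [-4, -3, -3] → maximin = -3
Column maximums: [5, 0, 0] → minimax = 0
No saddle point (maximin ≠ minimax). Mixed strategy needed.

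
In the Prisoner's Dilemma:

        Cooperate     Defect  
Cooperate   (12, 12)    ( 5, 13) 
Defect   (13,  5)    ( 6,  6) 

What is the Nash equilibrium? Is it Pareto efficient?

(Defect, Defect) is NE; not Pareto efficient

Work:
Defect dominates Cooperate for both players:
If P2 cooperates: Defect (13) > Cooperate (12)
If P2 defects: Defect (6) > Cooperate (5)
NE: (Defect, Defect) with payoff (6, 6)
But (Cooperate, Cooperate) = (12, 12) Pareto dominates (6, 6)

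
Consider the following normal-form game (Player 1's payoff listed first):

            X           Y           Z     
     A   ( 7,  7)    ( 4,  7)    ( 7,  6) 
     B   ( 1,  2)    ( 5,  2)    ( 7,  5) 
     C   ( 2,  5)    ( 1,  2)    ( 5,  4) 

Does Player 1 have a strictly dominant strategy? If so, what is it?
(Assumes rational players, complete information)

No strictly dominant strategy exists for Player 1

Work:
A strategy strictly dominates another if it gives a strictly higher payoff against every opponent action. Compare each pair of P1's strategies column-by-column:
  A vs B: [7 vs 1, 4 vs 5, 7 vs 7] → A does not strictly dominate B (column Y: 4 ≤ 5)
  A vs C: [7 vs 2, 4 vs 1, 7 vs 5] → A strictly dominates C
  B vs A: [1 vs 7, 5 vs 4, 7 vs 7] → B does not strictly dominate A (column X: 1 ≤ 7)
  B vs C: [1 vs 2, 5 vs 1, 7 vs 5] → B does not strictly dominate C (column X: 1 ≤ 2)
  C vs A: [2 vs 7, 1 vs 4, 5 vs 7] → C does not strictly dominate A (column X: 2 ≤ 7)
  C vs B: [2 vs 1, 1 vs 5, 5 vs 7] → C does not strictly dominate B (column Y: 1 ≤ 5)
No single strategy strictly dominates all others → no strictly dominant strategy.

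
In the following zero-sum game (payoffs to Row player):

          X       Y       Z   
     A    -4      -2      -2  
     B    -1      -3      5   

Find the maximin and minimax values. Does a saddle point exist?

Maximin = -3, Minimax = -2, Saddle: False

Work:
Row minimums: [-4, -3] → maximin = -3
Column maximums: [-1, -2, 5] → minimax = -2
No saddle point (maximin ≠ minimax). Mixed strategy needed.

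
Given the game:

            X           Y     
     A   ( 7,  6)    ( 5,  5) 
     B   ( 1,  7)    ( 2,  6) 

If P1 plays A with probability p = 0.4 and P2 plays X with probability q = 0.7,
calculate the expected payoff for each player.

E[P1] = 3.34, E[P2] = 6.3

Work:
E[P1] = p·q·π₁(A,X) + p·(1-q)·π₁(A,Y) + (1-p)·q·π₁(B,X) + (1-p)·(1-q)·π₁(B,Y)
= 0.4·0.7·7 + 0.4·0.3·5 + 0.6·0.7·1 + 0.6·0.3·2
= 3.34

E[P2] = 6.3 (similar calculation)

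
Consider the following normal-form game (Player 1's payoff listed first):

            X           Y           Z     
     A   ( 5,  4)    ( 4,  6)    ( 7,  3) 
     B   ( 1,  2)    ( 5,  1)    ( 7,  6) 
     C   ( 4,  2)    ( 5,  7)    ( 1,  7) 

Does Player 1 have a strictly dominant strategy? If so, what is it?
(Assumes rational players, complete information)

No strictly dominant strategy exists for Player 1

Work:
A strategy strictly dominates another if it gives a strictly higher payoff against every opponent action. Compare each pair of P1's strategies column-by-column:
  A vs B: [5 vs 1, 4 vs 5, 7 vs 7] → A does not strictly dominate B (column Y: 4 ≤ 5)
  A vs C: [5 vs 4, 4 vs 5, 7 vs 1] → A does not strictly dominate C (column Y: 4 ≤ 5)
  B vs A: [1 vs 5, 5 vs 4, 7 vs 7] → B does not strictly dominate A (column X: 1 ≤ 5)
  B vs C: [1 vs 4, 5 vs 5, 7 vs 1] → B does not strictly dominate C (column X: 1 ≤ 4)
  C vs A: [4 vs 5, 5 vs 4, 1 vs 7] → C does not strictly dominate A (column X: 4 ≤ 5)
  C vs B: [4 vs 1, 5 vs 5, 1 vs 7] → C does not strictly dominate B (column Y: 5 ≤ 5)
No single strategy strictly dominates all others → no strictly dominant strategy.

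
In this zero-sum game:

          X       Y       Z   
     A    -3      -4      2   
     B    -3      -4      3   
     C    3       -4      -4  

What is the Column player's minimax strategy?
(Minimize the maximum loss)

Column should play Y, value = -4

Work:
Column player minimizes Row's maximum payoff:
Column X: max payoff to Row = 3
Column Y: max payoff to Row = -4
Column Z: max payoff to Row = 3
Minimum is -4, achieved by column Y.
Minimax strategy: Y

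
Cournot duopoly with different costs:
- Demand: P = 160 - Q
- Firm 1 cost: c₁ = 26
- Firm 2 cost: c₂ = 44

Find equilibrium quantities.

q₁* = 50.67, q₂* = 32.67

Work:
Reaction: q₁ = (160 - 26 - q₂)/2
Reaction: q₂ = (160 - 44 - q₁)/2
Solve simultaneously:
q₁* = (160 - 2×26 + 44)/3 = 50.67
q₂* = (160 - 2×44 + 26)/3 = 32.67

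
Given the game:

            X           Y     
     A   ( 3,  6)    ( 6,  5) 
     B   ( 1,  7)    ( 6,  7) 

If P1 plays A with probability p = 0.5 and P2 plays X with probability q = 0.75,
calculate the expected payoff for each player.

E[P1] = 3.0, E[P2] = 6.375

Work:
E[P1] = p·q·π₁(A,X) + p·(1-q)·π₁(A,Y) + (1-p)·q·π₁(B,X) + (1-p)·(1-q)·π₁(B,Y)
= 0.5·0.75·3 + 0.5·0.25·6 + 0.5·0.75·1 + 0.5·0.25·6
= 3.0

E[P2] = 6.375 (similar calculation)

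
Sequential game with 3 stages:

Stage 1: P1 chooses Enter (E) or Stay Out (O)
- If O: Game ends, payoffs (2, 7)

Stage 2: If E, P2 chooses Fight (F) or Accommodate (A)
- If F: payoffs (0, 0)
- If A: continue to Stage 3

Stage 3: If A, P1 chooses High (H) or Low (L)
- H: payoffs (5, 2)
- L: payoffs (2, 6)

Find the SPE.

SPE: (E, A, H); Outcome (5, 2)

Work:
Stage 3: P1 chooses H (5 vs 2)
Stage 2: P2: F->0, A->2 (anticipating H). Choose A
Stage 1: P1: O->2, E->5 (anticipating A, H). Choose E
SPE path: E -> A -> H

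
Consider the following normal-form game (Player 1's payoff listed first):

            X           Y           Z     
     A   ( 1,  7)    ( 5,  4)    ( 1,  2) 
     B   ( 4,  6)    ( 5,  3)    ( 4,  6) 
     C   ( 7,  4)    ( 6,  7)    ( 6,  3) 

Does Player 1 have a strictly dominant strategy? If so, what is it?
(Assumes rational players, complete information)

Yes, Player 1's strictly dominant strategy is C

Work:
A strategy strictly dominates another if it gives a strictly higher payoff against every opponent action. Compare each pair of P1's strategies column-by-column:
  A vs B: [1 vs 4, 5 vs 5, 1 vs 4] → A does not strictly dominate B (column X: 1 ≤ 4)
  A vs C: [1 vs 7, 5 vs 6, 1 vs 6] → A does not strictly dominate C (column X: 1 ≤ 7)
  B vs A: [4 vs 1, 5 vs 5, 4 vs 1] → B does not strictly dominate A (column Y: 5 ≤ 5)
  B vs C: [4 vs 7, 5 vs 6, 4 vs 6] → B does not strictly dominate C (column X: 4 ≤ 7)
  C vs A: [7 vs 1, 6 vs 5, 6 vs 1] → C strictly dominates A
  C vs B: [7 vs 4, 6 vs 5, 6 vs 4] → C strictly dominates B
C strictly dominates every other strategy → strictly dominant.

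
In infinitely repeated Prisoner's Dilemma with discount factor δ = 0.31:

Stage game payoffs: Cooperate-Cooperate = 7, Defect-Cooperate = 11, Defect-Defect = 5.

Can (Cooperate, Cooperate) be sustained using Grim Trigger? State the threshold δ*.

δ* = 0.6667; since δ = 0.31 < 0.6667, cooperation cannot be sustained

Work:
For Grim Trigger:
Cooperate forever: 7/(1-δ)
Defect then punished: 11 + 5·δ/(1-δ)
Need: 7/(1-δ) ≥ 11 + 5·δ/(1-δ)
Solving: δ ≥ (T-R)/(T-P) = (11-7)/(11-5) = 0.6667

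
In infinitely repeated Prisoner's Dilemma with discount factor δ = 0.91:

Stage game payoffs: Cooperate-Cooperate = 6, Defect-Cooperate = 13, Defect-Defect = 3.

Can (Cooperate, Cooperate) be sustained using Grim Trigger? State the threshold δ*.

δ* = 0.7; since δ = 0.91 ≥ 0.7, cooperation can be sustained

Work:
For Grim Trigger:
Cooperate forever: 6/(1-δ)
Defect then punished: 13 + 3·δ/(1-δ)
Need: 6/(1-δ) ≥ 13 + 3·δ/(1-δ)
Solving: δ ≥ (T-R)/(T-P) = (13-6)/(13-3) = 0.7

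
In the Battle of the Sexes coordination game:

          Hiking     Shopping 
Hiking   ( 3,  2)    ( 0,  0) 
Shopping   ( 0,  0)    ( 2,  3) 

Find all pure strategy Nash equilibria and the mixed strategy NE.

Pure NE: (Hiking, Hiking) and (Shopping, Shopping); Mixed NE: p = 0.6, q = 0.4

Work:
Check pure NE:
(Hiking, Hiking): (3, 2) - no unilateral deviation beneficial
(Shopping, Shopping): (2, 3) - no unilateral deviation beneficial
Mixed NE: P1 plays Hiking with p = 0.6, P2 plays Hiking with q = 0.4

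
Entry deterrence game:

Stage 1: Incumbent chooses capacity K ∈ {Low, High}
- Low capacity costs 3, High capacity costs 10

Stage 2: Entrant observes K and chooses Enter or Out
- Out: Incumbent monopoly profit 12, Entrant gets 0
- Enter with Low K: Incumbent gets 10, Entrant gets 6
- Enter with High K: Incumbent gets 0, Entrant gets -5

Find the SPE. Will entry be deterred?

SPE: (Low, Enter|Low, Out|High); Entry not deterred. Incumbent net profit = 7, Entrant gets 6

Work:
After Low K: Entrant enters (6 > 0)
After High K: Entrant stays out (-5 < 0)
Incumbent: Low → 10−3=7, High → 12−10=2
Incumbent chooses Low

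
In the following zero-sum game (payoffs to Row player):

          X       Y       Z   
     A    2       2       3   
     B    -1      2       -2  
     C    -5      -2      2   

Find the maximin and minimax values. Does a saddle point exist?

Maximin = 2, Minimax = 2, Saddle: True

Work:
Row minimums: [2, -2, -5] → maximin = 2
Column maximums: [2, 2, 3] → minimax = 2
Saddle point exists! Game value = 2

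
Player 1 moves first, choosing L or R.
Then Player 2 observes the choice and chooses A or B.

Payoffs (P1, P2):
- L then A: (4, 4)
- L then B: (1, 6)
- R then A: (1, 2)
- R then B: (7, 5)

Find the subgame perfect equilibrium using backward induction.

P1 plays R, P2 plays B after L and B after R; Payoff (7, 5)

Work:
Backward induction:
After L: P2 chooses B → P1 gets 1
After R: P2 chooses B → P1 gets 7
P1 chooses R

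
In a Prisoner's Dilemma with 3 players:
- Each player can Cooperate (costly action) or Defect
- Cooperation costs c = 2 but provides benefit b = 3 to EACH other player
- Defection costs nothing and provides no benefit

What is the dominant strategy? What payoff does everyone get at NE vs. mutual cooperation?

Dominant: Defect; NE payoff = 0; Coop payoff = 4

Work:
Defect dominates (saves cost c = 2, benefit to others is external)
NE: All defect → everyone gets 0
If all cooperate: each receives (2)×3 - 2 = 4
Social dilemma: 4 > 0 but NE gives 0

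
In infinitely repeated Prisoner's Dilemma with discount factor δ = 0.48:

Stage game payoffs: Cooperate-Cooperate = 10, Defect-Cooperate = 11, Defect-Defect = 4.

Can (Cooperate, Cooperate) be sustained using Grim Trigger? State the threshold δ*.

δ* = 0.1429; since δ = 0.48 ≥ 0.1429, cooperation can be sustained

Work:
For Grim Trigger:
Cooperate forever: 10/(1-δ)
Defect then punished: 11 + 4·δ/(1-δ)
Need: 10/(1-δ) ≥ 11 + 4·δ/(1-δ)
Solving: δ ≥ (T-R)/(T-P) = (11-10)/(11-4) = 0.1429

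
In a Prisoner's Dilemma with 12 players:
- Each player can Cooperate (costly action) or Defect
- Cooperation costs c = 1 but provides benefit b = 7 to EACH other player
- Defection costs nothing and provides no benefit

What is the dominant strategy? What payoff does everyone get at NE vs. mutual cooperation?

Dominant: Defect; NE payoff = 0; Coop payoff = 76

Work:
Defect dominates (saves cost c = 1, benefit to others is external)
NE: All defect → everyone gets 0
If all cooperate: each receives (11)×7 - 1 = 76
Social dilemma: 76 > 0 but NE gives 0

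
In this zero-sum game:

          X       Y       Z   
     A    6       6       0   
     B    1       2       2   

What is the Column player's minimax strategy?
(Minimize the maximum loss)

Column should play Z, value = 2

Work:
Column player minimizes Row's maximum payoff:
Column X: max payoff to Row = 6
Column Y: max payoff to Row = 6
Column Z: max payoff to Row = 2
Minimum is 2, achieved by column Z.
Minimax strategy: Z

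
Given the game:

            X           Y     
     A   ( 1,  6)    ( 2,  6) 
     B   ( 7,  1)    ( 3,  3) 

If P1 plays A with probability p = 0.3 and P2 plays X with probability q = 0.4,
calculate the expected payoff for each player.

E[P1] = 3.7, E[P2] = 3.34

Work:
E[P1] = p·q·π₁(A,X) + p·(1-q)·π₁(A,Y) + (1-p)·q·π₁(B,X) + (1-p)·(1-q)·π₁(B,Y)
= 0.3·0.4·1 + 0.3·0.6·2 + 0.7·0.4·7 + 0.7·0.6·3
= 3.7

E[P2] = 3.34 (similar calculation)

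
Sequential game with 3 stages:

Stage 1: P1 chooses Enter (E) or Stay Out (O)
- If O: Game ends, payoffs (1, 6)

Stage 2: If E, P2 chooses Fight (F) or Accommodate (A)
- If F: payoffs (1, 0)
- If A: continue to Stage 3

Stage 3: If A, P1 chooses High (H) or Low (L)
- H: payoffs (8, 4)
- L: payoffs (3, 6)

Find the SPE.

SPE: (E, A, H); Outcome (8, 4)

Work:
Stage 3: P1 chooses H (8 vs 3)
Stage 2: P2: F->0, A->4 (anticipating H). Choose A
Stage 1: P1: O->1, E->8 (anticipating A, H). Choose E
SPE path: E -> A -> H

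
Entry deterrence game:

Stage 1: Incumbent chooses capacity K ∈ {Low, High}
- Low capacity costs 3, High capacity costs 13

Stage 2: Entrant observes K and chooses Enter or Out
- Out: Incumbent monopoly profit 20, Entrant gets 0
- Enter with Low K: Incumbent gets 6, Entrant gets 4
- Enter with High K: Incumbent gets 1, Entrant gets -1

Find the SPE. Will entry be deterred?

SPE: (High, Enter|Low, Out|High); Entry deterred. Incumbent net profit = 7

Work:
After Low K: Entrant enters (4 > 0)
After High K: Entrant stays out (-1 < 0)
Incumbent: Low → 6−3=3, High → 20−13=7
Incumbent chooses High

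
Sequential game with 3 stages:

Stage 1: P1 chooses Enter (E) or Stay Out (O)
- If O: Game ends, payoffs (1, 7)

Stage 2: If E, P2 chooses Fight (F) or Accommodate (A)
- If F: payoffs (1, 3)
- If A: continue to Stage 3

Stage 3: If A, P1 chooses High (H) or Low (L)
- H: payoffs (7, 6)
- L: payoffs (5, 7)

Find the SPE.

SPE: (E, A, H); Outcome (7, 6)

Work:
Stage 3: P1 chooses H (7 vs 5)
Stage 2: P2: F->3, A->6 (anticipating H). Choose A
Stage 1: P1: O->1, E->7 (anticipating A, H). Choose E
SPE path: E -> A -> H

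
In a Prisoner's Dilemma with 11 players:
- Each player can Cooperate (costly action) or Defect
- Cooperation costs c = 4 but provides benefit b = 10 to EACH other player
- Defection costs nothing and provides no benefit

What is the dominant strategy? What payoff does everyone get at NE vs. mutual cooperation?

Dominant: Defect; NE payoff = 0; Coop payoff = 96

Work:
Defect dominates (saves cost c = 4, benefit to others is external)
NE: All defect → everyone gets 0
If all cooperate: each receives (10)×10 - 4 = 96
Social dilemma: 96 > 0 but NE gives 0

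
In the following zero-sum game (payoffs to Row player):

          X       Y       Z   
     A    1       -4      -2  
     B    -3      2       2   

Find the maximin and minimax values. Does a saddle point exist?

Maximin = -3, Minimax = 1, Saddle: False

Work:
Row minimums: [-4, -3] → maximin = -3
Column maximums: [1, 2, 2] → minimax = 1
No saddle point (maximin ≠ minimax). Mixed strategy needed.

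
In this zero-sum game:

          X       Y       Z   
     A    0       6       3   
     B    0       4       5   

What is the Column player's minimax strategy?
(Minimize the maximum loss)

Column should play X, value = 0

Work:
Column player minimizes Row's maximum payoff:
Column X: max payoff to Row = 0
Column Y: max payoff to Row = 6
Column Z: max payoff to Row = 5
Minimum is 0, achieved by column X.
Minimax strategy: X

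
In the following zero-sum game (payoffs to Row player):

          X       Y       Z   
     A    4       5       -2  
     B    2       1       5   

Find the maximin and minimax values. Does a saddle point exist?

Maximin = 1, Minimax = 4, Saddle: False

Work:
Row minimums: [-2, 1] → maximin = 1
Column maximums: [4, 5, 5] → minimax = 4
No saddle point (maximin ≠ minimax). Mixed strategy needed.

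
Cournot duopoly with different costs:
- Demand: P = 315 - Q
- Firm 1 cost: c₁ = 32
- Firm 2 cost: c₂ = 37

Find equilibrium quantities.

q₁* = 96.0, q₂* = 91.0

Work:
Reaction: q₁ = (315 - 32 - q₂)/2
Reaction: q₂ = (315 - 37 - q₁)/2
Solve simultaneously:
q₁* = (315 - 2×32 + 37)/3 = 96.0
q₂* = (315 - 2×37 + 32)/3 = 91.0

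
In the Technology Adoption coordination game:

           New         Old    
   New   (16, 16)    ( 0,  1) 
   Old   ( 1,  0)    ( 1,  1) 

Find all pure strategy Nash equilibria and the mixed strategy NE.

Pure NE: (New, New) and (Old, Old); Mixed NE: p = 0.0625, q = 0.0625

Work:
Check pure NE:
(New, New): (16, 16) - no unilateral deviation beneficial
(Old, Old): (1, 1) - no unilateral deviation beneficial
Mixed NE: P1 plays New with p = 0.0625, P2 plays New with q = 0.0625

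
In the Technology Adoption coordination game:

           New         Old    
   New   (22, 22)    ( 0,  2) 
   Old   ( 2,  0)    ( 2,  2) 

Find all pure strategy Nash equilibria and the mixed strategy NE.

Pure NE: (New, New) and (Old, Old); Mixed NE: p = 0.0909, q = 0.0909

Work:
Check pure NE:
(New, New): (22, 22) - no unilateral deviation beneficial
(Old, Old): (2, 2) - no unilateral deviation beneficial
Mixed NE: P1 plays New with p = 0.0909, P2 plays New with q = 0.0909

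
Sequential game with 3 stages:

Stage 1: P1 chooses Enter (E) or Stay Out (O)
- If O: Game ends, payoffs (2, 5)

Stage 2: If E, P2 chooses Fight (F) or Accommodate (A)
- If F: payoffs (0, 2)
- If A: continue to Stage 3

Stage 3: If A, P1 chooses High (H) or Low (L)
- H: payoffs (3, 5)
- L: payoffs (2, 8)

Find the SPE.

SPE: (E, A, H); Outcome (3, 5)

Work:
Stage 3: P1 chooses H (3 vs 2)
Stage 2: P2: F->2, A->5 (anticipating H). Choose A
Stage 1: P1: O->2, E->3 (anticipating A, H). Choose E
SPE path: E -> A -> H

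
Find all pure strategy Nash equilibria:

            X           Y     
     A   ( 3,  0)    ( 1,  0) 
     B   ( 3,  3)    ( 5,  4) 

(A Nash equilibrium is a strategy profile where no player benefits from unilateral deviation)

Nash equilibrium: (A, X), (B, Y)

Work:
Best responses:
  P1 vs X: payoffs [3, 3] → best response A/B (payoff 3)
  P1 vs Y: payoffs [1, 5] → best response B (payoff 5)
  P2 vs A: payoffs [0, 0] → best response X/Y (payoff 0)
  P2 vs B: payoffs [3, 4] → best response Y (payoff 4)
Mutual best responses: (A,X), (B,Y) → Nash equilibria.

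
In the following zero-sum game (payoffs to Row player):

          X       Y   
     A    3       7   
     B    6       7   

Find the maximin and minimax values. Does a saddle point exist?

Maximin = 6, Minimax = 6, Saddle: True

Work:
Row minimums: [3, 6] → maximin = 6
Column maximums: [6, 7] → minimax = 6
Saddle point exists! Game value = 6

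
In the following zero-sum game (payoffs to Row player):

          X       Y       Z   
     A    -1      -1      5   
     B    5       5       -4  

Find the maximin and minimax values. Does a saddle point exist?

Maximin = -1, Minimax = 5, Saddle: False

Work:
Row minimums: [-1, -4] → maximin = -1
Column maximums: [5, 5, 5] → minimax = 5
No saddle point (maximin ≠ minimax). Mixed strategy needed.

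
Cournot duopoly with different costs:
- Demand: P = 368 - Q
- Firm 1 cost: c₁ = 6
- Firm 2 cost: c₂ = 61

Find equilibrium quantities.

q₁* = 139.0, q₂* = 84.0

Work:
Reaction: q₁ = (368 - 6 - q₂)/2
Reaction: q₂ = (368 - 61 - q₁)/2
Solve simultaneously:
q₁* = (368 - 2×6 + 61)/3 = 139.0
q₂* = (368 - 2×61 + 6)/3 = 84.0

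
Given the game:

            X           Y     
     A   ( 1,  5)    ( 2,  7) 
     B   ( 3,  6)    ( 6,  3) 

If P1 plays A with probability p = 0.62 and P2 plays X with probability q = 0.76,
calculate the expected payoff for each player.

E[P1] = 2.1824, E[P2] = 5.404

Work:
E[P1] = p·q·π₁(A,X) + p·(1-q)·π₁(A,Y) + (1-p)·q·π₁(B,X) + (1-p)·(1-q)·π₁(B,Y)
= 0.62·0.76·1 + 0.62·0.24·2 + 0.38·0.76·3 + 0.38·0.24·6
= 2.1824

E[P2] = 5.404 (similar calculation)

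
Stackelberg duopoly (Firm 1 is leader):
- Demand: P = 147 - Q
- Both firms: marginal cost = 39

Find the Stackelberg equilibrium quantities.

q₁* (leader) = 54.0, q₂* (follower) = 27.0

Work:
Follower's reaction: q₂ = (a - c - q₁)/2
Leader substitutes: π₁ = q₁·(a - q₁ - (a-c-q₁)/2 - c)
FOC: q₁* = (147 - 39)/2 = 54.00
Then: q₂* = (147 - 39 - 54.0)/2 = 27.00
Leader has first-mover advantage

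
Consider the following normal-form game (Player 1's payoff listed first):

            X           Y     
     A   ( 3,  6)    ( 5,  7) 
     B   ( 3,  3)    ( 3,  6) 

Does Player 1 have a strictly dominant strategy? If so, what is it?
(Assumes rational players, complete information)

No strictly dominant strategy exists for Player 1

Work:
A strategy strictly dominates another if it gives a strictly higher payoff against every opponent action. Compare each pair of P1's strategies column-by-column:
  A vs B: [3 vs 3, 5 vs 3] → A does not strictly dominate B (column X: 3 ≤ 3)
  B vs A: [3 vs 3, 3 vs 5] → B does not strictly dominate A (column X: 3 ≤ 3)
No single strategy strictly dominates all others → no strictly dominant strategy.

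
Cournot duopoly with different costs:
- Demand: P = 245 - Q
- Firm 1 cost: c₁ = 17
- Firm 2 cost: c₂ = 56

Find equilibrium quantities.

q₁* = 89.0, q₂* = 50.0

Work:
Reaction: q₁ = (245 - 17 - q₂)/2
Reaction: q₂ = (245 - 56 - q₁)/2
Solve simultaneously:
q₁* = (245 - 2×17 + 56)/3 = 89.0
q₂* = (245 - 2×56 + 17)/3 = 50.0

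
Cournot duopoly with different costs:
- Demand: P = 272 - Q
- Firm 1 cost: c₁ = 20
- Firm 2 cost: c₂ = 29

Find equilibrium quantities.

q₁* = 87.0, q₂* = 78.0

Work:
Reaction: q₁ = (272 - 20 - q₂)/2
Reaction: q₂ = (272 - 29 - q₁)/2
Solve simultaneously:
q₁* = (272 - 2×20 + 29)/3 = 87.0
q₂* = (272 - 2×29 + 20)/3 = 78.0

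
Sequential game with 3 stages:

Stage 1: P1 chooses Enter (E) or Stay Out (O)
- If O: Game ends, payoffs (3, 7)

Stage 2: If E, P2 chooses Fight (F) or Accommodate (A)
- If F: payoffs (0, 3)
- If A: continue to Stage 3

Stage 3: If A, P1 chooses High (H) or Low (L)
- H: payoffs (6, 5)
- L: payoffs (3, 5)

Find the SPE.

SPE: (E, A, H); Outcome (6, 5)

Work:
Stage 3: P1 chooses H (6 vs 3)
Stage 2: P2: F->3, A->5 (anticipating H). Choose A
Stage 1: P1: O->3, E->6 (anticipating A, H). Choose E
SPE path: E -> A -> H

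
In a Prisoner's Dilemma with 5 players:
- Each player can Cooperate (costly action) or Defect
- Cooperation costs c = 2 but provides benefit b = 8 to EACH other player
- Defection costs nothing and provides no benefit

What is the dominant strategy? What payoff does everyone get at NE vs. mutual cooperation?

Dominant: Defect; NE payoff = 0; Coop payoff = 30

Work:
Defect dominates (saves cost c = 2, benefit to others is external)
NE: All defect → everyone gets 0
If all cooperate: each receives (4)×8 - 2 = 30
Social dilemma: 30 > 0 but NE gives 0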